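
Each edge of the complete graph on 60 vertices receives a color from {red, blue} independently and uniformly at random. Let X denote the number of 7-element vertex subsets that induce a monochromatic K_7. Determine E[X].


Let X = Σ_S X_S over the C(60, 7) = 386206920 subsets S of size 7, where X_S = 1 if the K_7 on S is monochromatic.
For a fixed S, the K_7 on S has C(7, 2) = 21 edges. P[all 21 edges red] = (1/2)^21, and likewise for blue, so P[monochromatic] = 2·(1/2)^21 = 2^{1 − 21} = 1/1048576.
Summing: E[X] = C(60, 7) · 2^{1 − 21} = 386206920 · 1/1048576 = 48275865/131072.
Numerically: E[X] ≈ 368.31562.

E[X] = C(60,7)·2^(1−C(7,2)) = 48275865/131072 ≈ 368.31562.


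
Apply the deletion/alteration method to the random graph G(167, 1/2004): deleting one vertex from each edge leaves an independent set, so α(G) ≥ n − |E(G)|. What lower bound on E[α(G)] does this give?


E[|E(G)|] = C(167, 2)·p = 13861 · (1/2004) = 83/12.
E[α(G)] ≥ n − E[|E(G)|] = 167 − 83/12 = 1921/12.
Numerically: ≈ 160.083.
(This is only a lower bound; the true E[α(G)] may be larger.)

E[α(G)] ≥ 1921/12 ≈ 160.083.


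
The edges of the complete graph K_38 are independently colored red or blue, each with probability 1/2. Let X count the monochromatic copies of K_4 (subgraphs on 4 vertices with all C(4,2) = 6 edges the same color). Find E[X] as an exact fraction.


Let X = Σ_S X_S over the C(38, 4) = 73815 subsets S of size 4, where X_S = 1 if the K_4 on S is monochromatic.
For a fixed S, the K_4 on S has C(4, 2) = 6 edges. P[all 6 edges red] = (1/2)^6, and likewise for blue, so P[monochromatic] = 2·(1/2)^6 = 2^{1 − 6} = 1/32.
By linearity of expectation: E[X] = C(38, 4) · 2^{1 − 6} = 73815 · 1/32 = 73815/32.
Numerically: E[X] ≈ 2306.7188.

E[X] = C(38,4)·2^(1−C(4,2)) = 73815/32 ≈ 2306.7188.


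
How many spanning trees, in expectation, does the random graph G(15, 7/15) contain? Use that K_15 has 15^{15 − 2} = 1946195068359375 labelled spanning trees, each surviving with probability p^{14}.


K_15 has 15^{15 − 2} = 1946195068359375 labelled spanning trees.
For each such spanning tree H, let X_H = 1 if all 14 edges of H are present in G. Then P[X_H = 1] = p^{14} = (7/15)^{14} = 678223072849/29192926025390625.
By linearity of expectation: E[X] = Σ_H E[X_H] = 1946195068359375 · p^{14} = 1946195068359375 · 678223072849/29192926025390625 = 678223072849/15.
Numerically: E[X] ≈ 4.52e+10.

E[X] = 1946195068359375 · (7/15)^{14} = 678223072849/15 ≈ 4.52e+10.


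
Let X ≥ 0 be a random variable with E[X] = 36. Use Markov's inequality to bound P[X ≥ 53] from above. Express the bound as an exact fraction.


μ = E[X] = 36, a = 53.
Markov: P[X ≥ 53] ≤ μ/a = (36)/53 = 36/53.
Numerically: ≈ 0.67925.
(Since a = 53 > μ = 36.00000, the bound 36/53 is < 1 and informative.)

P[X ≥ 53] ≤ 36/53 ≈ 0.67925.


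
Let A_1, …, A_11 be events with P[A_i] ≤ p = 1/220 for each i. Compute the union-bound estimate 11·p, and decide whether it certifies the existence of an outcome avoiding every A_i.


Union bound: P[∪_{i=1}^{11} A_i] ≤ Σ_i P[A_i] ≤ 11·p = 11·(1/220) = 1/20.
Numerically: 1/20 ≈ 0.050.
Is 1/20 < 1? YES.
Since P[∪ A_i] ≤ 1/20 < 1, the complement has P[∩ A_i^c] ≥ 1 − 1/20 = 19/20 > 0, so some outcome avoids every A_i.

11·p = 1/20 ≈ 0.050; existence CERTIFIED by the union bound.


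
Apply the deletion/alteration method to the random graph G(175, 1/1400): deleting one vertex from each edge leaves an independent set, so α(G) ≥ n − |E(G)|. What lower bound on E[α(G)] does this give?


E[|E(G)|] = C(175, 2)·p = 15225 · (1/1400) = 87/8.
E[α(G)] ≥ n − E[|E(G)|] = 175 − 87/8 = 1313/8.
Numerically: ≈ 164.1250.
(This is only a lower bound; the true E[α(G)] may be larger.)

E[α(G)] ≥ 1313/8 ≈ 164.1250.


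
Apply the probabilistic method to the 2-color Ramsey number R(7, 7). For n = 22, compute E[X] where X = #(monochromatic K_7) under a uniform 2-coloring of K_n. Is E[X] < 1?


E[X] = C(22, 7) · 2^{1 − 21} = 170544 · 2^{−20} = 170544/1048576.
As a reduced fraction: E[X] = 10659/65536 ≈ 0.1626.
Is E[X] < 1? YES.
Since E[X] < 1, there exists a 2-coloring of K_{22} with no monochromatic K_7; hence R(7, 7) > 22.

E[X] = 10659/65536 ≈ 0.1626; E[X] < 1, so R(7, 7) > 22.


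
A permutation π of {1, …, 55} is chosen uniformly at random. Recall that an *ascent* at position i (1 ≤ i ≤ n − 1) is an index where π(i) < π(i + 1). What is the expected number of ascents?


Write X = Σ X_I over i = 1, …, 54, with X_I the indicator of one ascent.
There are 54 indicators.
For each fixed i, the pair (π(i), π(i+1)) is a uniformly random ordered pair of distinct values from {1, …, 55}; by symmetry P[π(i) < π(i+1)] = 1/2.
By linearity: E[X] = 54 · (1/2) = (55 − 1) · (1/2) = 27 ≈ 27.000000.

E[X] = 27 = 27.000000.


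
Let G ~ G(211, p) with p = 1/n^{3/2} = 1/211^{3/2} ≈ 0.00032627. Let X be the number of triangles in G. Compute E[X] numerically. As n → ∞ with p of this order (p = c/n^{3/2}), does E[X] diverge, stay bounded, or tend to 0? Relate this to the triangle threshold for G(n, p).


Number of potential triangles: C(211, 3) = 1543465.
Each occurs with probability p³ ≈ (0.00032627)³ ≈ 3.4731933e-11.
By linearity: E[X] = C(211, 3)·p³ ≈ 1543465 · 3.4731933e-11 ≈ 0.00005.
Since α = 3/2 > 1, p = c/n^{3/2} = o(1/n) is below the triangle threshold p ~ 1/n. Asymptotically E[X] ~ (c³/6)·n^{3(1−α)} = (1³/6)·n^{-1.5} → 0, so by Markov's inequality G has no triangles w.h.p.

E[X] ≈ 0.00005; in regime p = Θ(1/n^{3/2}) E[X] tends to 0 (below the triangle threshold p ~ 1/n).


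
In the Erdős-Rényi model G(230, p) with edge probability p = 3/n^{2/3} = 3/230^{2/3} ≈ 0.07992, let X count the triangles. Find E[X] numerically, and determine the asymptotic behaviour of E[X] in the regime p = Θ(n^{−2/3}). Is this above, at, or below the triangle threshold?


Number of potential triangles: C(230, 3) = 2001460.
Each occurs with probability p³ ≈ (0.07992)³ ≈ 5.103970e-04.
By linearity: E[X] = C(230, 3)·p³ ≈ 2001460 · 5.103970e-04 ≈ 1021.5391.
Since α = 2/3 < 1, p = c/n^{2/3} ≫ 1/n is above the triangle threshold p ~ 1/n. Asymptotically E[X] ~ (c³/6)·n^{3(1−α)} = (3³/6)·n^{1} → ∞; triangles are abundant w.h.p.

E[X] ≈ 1021.5391; in regime p = Θ(1/n^{2/3}) E[X] diverges (above the triangle threshold p ~ 1/n).


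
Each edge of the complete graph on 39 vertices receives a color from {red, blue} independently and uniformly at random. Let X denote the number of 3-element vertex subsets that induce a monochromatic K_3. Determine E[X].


Let X = Σ_S X_S over the C(39, 3) = 9139 subsets S of size 3, where X_S = 1 if the K_3 on S is monochromatic.
For a fixed S, the K_3 on S has C(3, 2) = 3 edges. P[all 3 edges red] = (1/2)^3, and likewise for blue, so P[monochromatic] = 2·(1/2)^3 = 2^{1 − 3} = 1/4.
By linearity of expectation: E[X] = C(39, 3) · 2^{1 − 3} = 9139 · 1/4 = 9139/4.
Numerically: E[X] ≈ 2284.75000.

E[X] = C(39,3)·2^(1−C(3,2)) = 9139/4 ≈ 2284.75000.


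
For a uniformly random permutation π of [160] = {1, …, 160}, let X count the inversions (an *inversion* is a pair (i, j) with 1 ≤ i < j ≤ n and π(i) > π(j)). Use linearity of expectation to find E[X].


Write X = Σ X_I over the C(160, 2) = 12720 pairs i < j, with X_I the indicator of one inversion.
There are 12720 indicators.
For each fixed pair i < j, the values π(i) and π(j) are two distinct elements of {1, …, 160} in uniformly random order; by symmetry P[π(i) > π(j)] = 1/2.
By linearity: E[X] = 12720 · (1/2) = C(160, 2) · (1/2) = 12720/2 = 6360 ≈ 6360.00000.

E[X] = 6360 = 6360.00000.


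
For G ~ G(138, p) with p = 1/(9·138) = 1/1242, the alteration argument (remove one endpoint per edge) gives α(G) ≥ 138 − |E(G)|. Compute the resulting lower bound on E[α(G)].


E[|E(G)|] = C(138, 2)·p = 9453 · (1/1242) = 137/18.
E[α(G)] ≥ n − E[|E(G)|] = 138 − 137/18 = 2347/18.
Numerically: ≈ 130.3889.
(This is only a lower bound; the true E[α(G)] may be larger.)

E[α(G)] ≥ 2347/18 ≈ 130.3889.


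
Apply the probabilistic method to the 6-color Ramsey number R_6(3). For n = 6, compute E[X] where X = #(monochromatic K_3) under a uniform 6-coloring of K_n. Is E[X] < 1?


E[X] = C(6, 3) · 6^{1 − 3} = 20 · 6^{−2} = 20/36.
As a reduced fraction: E[X] = 5/9 ≈ 0.556.
Is E[X] < 1? YES.
Since E[X] < 1, there exists a 6-coloring of K_{6} with no monochromatic K_3; hence R_6(3) > 6.

E[X] = 5/9 ≈ 0.556; E[X] < 1, so R_6(3) > 6.


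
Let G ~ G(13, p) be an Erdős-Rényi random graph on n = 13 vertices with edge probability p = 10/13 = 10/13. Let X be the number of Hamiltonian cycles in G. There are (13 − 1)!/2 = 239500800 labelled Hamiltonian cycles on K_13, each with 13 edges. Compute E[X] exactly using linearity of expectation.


K_13 has (13 − 1)!/2 = 239500800 labelled Hamiltonian cycles.
For each such Hamiltonian cycle H, let X_H = 1 if all 13 edges of H are present in G. Then P[X_H = 1] = p^{13} = (10/13)^{13} = 10000000000000/302875106592253.
By linearity: E[X] = Σ_H E[X_H] = 239500800 · p^{13} = 239500800 · 10000000000000/302875106592253 = 2395008000000000000000/302875106592253.
Numerically: E[X] ≈ 7.9076e+06.

E[X] = 239500800 · (10/13)^{13} = 2395008000000000000000/302875106592253 ≈ 7.9076e+06.


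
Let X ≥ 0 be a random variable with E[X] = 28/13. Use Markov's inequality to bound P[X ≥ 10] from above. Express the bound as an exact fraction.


μ = E[X] = 28/13, a = 10.
Markov: P[X ≥ 10] ≤ μ/a = (28/13)/10 = 14/65.
Numerically: ≈ 0.2154.
(Since a = 10 > μ = 2.1538, the bound 14/65 is < 1 and informative.)

P[X ≥ 10] ≤ 14/65 ≈ 0.2154.


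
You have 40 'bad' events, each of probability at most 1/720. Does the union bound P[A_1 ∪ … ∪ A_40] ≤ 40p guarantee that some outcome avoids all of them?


Union bound: P[∪_{i=1}^{40} A_i] ≤ Σ_i P[A_i] ≤ 40·p = 40·(1/720) = 1/18.
Numerically: 1/18 ≈ 0.0555556.
Is 1/18 < 1? YES.
Since P[∪ A_i] ≤ 1/18 < 1, the complement has P[∩ A_i^c] ≥ 1 − 1/18 = 17/18 > 0, so some outcome avoids every A_i.

40·p = 1/18 ≈ 0.0555556; existence CERTIFIED by the union bound.


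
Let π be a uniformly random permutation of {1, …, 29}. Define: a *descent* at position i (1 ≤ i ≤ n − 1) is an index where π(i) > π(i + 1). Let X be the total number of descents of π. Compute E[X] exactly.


Write X = Σ X_I over i = 1, …, 28, with X_I the indicator of one descent.
There are 28 indicators.
For each fixed i, the pair (π(i), π(i+1)) is a uniformly random ordered pair of distinct values from {1, …, 29}; by symmetry P[π(i) > π(i+1)] = 1/2.
By linearity: E[X] = 28 · (1/2) = (29 − 1) · (1/2) = 14 ≈ 14.0000.

E[X] = 14 = 14.0000.


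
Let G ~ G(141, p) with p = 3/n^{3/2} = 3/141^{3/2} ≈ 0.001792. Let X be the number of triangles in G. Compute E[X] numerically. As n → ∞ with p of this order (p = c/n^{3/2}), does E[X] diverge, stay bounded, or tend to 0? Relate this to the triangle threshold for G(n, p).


Number of potential triangles: C(141, 3) = 457310.
Each occurs with probability p³ ≈ (0.001792)³ ≈ 5.752780e-09.
By linearity: E[X] = C(141, 3)·p³ ≈ 457310 · 5.752780e-09 ≈ 0.0026.
Since α = 3/2 > 1, p = c/n^{3/2} = o(1/n) is below the triangle threshold p ~ 1/n. Asymptotically E[X] ~ (c³/6)·n^{3(1−α)} = (3³/6)·n^{-1.5} → 0, so by Markov's inequality G has no triangles w.h.p.

E[X] ≈ 0.0026; in regime p = Θ(1/n^{3/2}) E[X] tends to 0 (below the triangle threshold p ~ 1/n).


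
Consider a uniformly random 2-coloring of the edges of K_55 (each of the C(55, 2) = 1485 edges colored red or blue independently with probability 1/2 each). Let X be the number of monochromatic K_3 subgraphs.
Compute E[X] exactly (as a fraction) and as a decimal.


Let X = Σ_S X_S over the C(55, 3) = 26235 subsets S of size 3, where X_S = 1 if the K_3 on S is monochromatic.
For a fixed S, the K_3 on S has C(3, 2) = 3 edges. P[all 3 edges red] = (1/2)^3, and likewise for blue, so P[monochromatic] = 2·(1/2)^3 = 2^{1 − 3} = 1/4.
Summing: E[X] = C(55, 3) · 2^{1 − 3} = 26235 · 1/4 = 26235/4.
Numerically: E[X] ≈ 6558.7500.

E[X] = C(55,3)·2^(1−C(3,2)) = 26235/4 ≈ 6558.7500.


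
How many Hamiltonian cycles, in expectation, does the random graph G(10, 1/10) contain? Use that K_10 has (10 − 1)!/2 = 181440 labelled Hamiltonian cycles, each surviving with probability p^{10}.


K_10 has (10 − 1)!/2 = 181440 labelled Hamiltonian cycles.
For each such Hamiltonian cycle H, let X_H = 1 if all 10 edges of H are present in G. Then P[X_H = 1] = p^{10} = (1/10)^{10} = 1/10000000000.
By linearity: E[X] = Σ_H E[X_H] = 181440 · p^{10} = 181440 · 1/10000000000 = 567/31250000.
Numerically: E[X] ≈ 1.8144e-05.

E[X] = 181440 · (1/10)^{10} = 567/31250000 ≈ 1.8144e-05.


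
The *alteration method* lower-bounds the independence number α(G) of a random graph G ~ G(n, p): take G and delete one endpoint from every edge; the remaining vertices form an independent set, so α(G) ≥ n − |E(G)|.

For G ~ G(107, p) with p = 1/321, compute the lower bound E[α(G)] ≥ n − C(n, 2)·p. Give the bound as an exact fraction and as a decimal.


E[|E(G)|] = C(107, 2)·p = 5671 · (1/321) = 53/3.
E[α(G)] ≥ n − E[|E(G)|] = 107 − 53/3 = 268/3.
Numerically: ≈ 89.33333.
(This is only a lower bound; the true E[α(G)] may be larger.)

E[α(G)] ≥ 268/3 ≈ 89.33333.


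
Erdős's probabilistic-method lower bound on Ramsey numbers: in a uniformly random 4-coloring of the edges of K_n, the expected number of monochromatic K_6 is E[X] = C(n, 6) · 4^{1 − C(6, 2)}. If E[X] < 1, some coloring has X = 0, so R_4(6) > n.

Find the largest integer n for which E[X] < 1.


We need C(n, 6) · 4^{1 − 15} < 1, i.e. C(n, 6) < 4^{15 − 1} = 268435456.
Check values of n near the boundary:
  n = 76: C(76, 6) = 218618940; 218618940 < 268435456? YES
  n = 77: C(77, 6) = 237093780; 237093780 < 268435456? YES
  n = 78: C(78, 6) = 256851595; 256851595 < 268435456? YES
  n = 79: C(79, 6) = 277962685; 277962685 < 268435456? NO
  n = 80: C(80, 6) = 300500200; 300500200 < 268435456? NO
  n = 81: C(81, 6) = 324540216; 324540216 < 268435456? NO
The largest n with C(n, 6) < 268435456 is n = 78 (where E[X] = 256851595/268435456 ≈ 0.956847). Hence R_4(6) > 78, i.e. R_4(6) ≥ 79.

Largest n = 78; hence R_4(6) > 78.


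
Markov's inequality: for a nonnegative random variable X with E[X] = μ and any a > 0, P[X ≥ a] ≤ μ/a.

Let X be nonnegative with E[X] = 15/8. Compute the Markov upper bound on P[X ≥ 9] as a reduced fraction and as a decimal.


μ = E[X] = 15/8, a = 9.
Markov: P[X ≥ 9] ≤ μ/a = (15/8)/9 = 5/24.
Numerically: ≈ 0.208.
(Since a = 9 > μ = 1.875, the bound 5/24 is < 1 and informative.)

P[X ≥ 9] ≤ 5/24 ≈ 0.208.


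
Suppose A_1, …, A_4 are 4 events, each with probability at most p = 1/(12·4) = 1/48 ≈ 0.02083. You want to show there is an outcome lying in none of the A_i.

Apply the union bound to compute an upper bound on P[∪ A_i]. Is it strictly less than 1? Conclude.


Union bound: P[∪_{i=1}^{4} A_i] ≤ Σ_i P[A_i] ≤ 4·p = 4·(1/48) = 1/12.
Numerically: 1/12 ≈ 0.08333.
Is 1/12 < 1? YES.
Since P[∪ A_i] ≤ 1/12 < 1, the complement has P[∩ A_i^c] ≥ 1 − 1/12 = 11/12 > 0, so some outcome avoids every A_i.

4·p = 1/12 ≈ 0.08333; existence CERTIFIED by the union bound.


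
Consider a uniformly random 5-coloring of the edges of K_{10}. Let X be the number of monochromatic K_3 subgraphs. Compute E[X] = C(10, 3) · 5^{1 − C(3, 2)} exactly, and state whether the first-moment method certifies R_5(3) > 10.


E[X] = C(10, 3) · 5^{1 − 3} = 120 · 5^{−2} = 120/25.
As a reduced fraction: E[X] = 24/5 ≈ 4.800.
Is E[X] < 1? NO.
Since E[X] ≥ 1, the first-moment bound is inconclusive at n = 10; it does NOT by itself certify R_5(3) > 10.

E[X] = 24/5 ≈ 4.800; E[X] ≥ 1; first-moment method inconclusive here.


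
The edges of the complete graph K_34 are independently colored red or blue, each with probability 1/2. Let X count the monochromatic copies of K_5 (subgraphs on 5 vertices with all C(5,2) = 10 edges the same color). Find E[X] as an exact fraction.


Let X = Σ_S X_S over the C(34, 5) = 278256 subsets S of size 5, where X_S = 1 if the K_5 on S is monochromatic.
For a fixed S, the K_5 on S has C(5, 2) = 10 edges. P[all 10 edges red] = (1/2)^10, and likewise for blue, so P[monochromatic] = 2·(1/2)^10 = 2^{1 − 10} = 1/512.
Summing: E[X] = C(34, 5) · 2^{1 − 10} = 278256 · 1/512 = 17391/32.
Numerically: E[X] ≈ 543.468750.

E[X] = C(34,5)·2^(1−C(5,2)) = 17391/32 ≈ 543.468750.


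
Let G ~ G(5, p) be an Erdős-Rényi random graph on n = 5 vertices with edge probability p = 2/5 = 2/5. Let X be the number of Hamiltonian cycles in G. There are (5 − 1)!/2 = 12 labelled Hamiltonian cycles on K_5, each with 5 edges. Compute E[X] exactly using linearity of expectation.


K_5 has (5 − 1)!/2 = 12 labelled Hamiltonian cycles.
For each such Hamiltonian cycle H, let X_H = 1 if all 5 edges of H are present in G. Then P[X_H = 1] = p^{5} = (2/5)^{5} = 32/3125.
Summing the indicators: E[X] = Σ_H E[X_H] = 12 · p^{5} = 12 · 32/3125 = 384/3125.
Numerically: E[X] ≈ 0.123.

E[X] = 12 · (2/5)^{5} = 384/3125 ≈ 0.123.


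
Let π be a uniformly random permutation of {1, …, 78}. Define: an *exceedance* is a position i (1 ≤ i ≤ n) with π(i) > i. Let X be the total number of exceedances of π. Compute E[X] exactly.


Write X = Σ_{i=1}^{78} X_i, where X_i = 1_{π(i) > i}.
For each fixed i, π(i) is uniform over {1, …, 78} (marginal of a uniform permutation), so P[π(i) > i] = (n − i)/n. Summing: Σ_{i=1}^{78} (n − i)/n = (0 + 1 + … + 77)/78 = 78(78 − 1)/(2·78) = (78 − 1)/2.
Hence E[X] = Σ_{i=1}^{78} (78 − i)/78 = 77/2 ≈ 38.5000.

E[X] = 77/2 = 38.5000.


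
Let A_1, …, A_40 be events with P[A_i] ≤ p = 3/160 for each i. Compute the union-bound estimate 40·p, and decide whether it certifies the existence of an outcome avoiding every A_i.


Union bound: P[∪_{i=1}^{40} A_i] ≤ Σ_i P[A_i] ≤ 40·p = 40·(3/160) = 3/4.
Numerically: 3/4 ≈ 0.750000.
Is 3/4 < 1? YES.
Since P[∪ A_i] ≤ 3/4 < 1, the complement has P[∩ A_i^c] ≥ 1 − 3/4 = 1/4 > 0, so some outcome avoids every A_i.

40·p = 3/4 ≈ 0.750000; existence CERTIFIED by the union bound.


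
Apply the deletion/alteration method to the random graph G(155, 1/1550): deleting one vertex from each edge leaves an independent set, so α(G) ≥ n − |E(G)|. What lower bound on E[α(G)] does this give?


E[|E(G)|] = C(155, 2)·p = 11935 · (1/1550) = 77/10.
E[α(G)] ≥ n − E[|E(G)|] = 155 − 77/10 = 1473/10.
Numerically: ≈ 147.30000.
(This is only a lower bound; the true E[α(G)] may be larger.)

E[α(G)] ≥ 1473/10 ≈ 147.30000.


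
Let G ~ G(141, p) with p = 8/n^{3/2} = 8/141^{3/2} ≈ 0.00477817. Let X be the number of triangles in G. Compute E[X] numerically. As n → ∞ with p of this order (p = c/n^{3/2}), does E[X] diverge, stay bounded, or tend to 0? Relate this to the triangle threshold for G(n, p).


Number of potential triangles: C(141, 3) = 457310.
Each occurs with probability p³ ≈ (0.00477817)³ ≈ 1.09089752e-07.
By linearity: E[X] = C(141, 3)·p³ ≈ 457310 · 1.09089752e-07 ≈ 0.049888.
Since α = 3/2 > 1, p = c/n^{3/2} = o(1/n) is below the triangle threshold p ~ 1/n. Asymptotically E[X] ~ (c³/6)·n^{3(1−α)} = (8³/6)·n^{-1.5} → 0, so by Markov's inequality G has no triangles w.h.p.

E[X] ≈ 0.049888; in regime p = Θ(1/n^{3/2}) E[X] tends to 0 (below the triangle threshold p ~ 1/n).


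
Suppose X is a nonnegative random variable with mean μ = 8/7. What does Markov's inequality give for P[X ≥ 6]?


μ = E[X] = 8/7, a = 6.
Markov: P[X ≥ 6] ≤ μ/a = (8/7)/6 = 4/21.
Numerically: ≈ 0.190.
(Since a = 6 > μ = 1.143, the bound 4/21 is < 1 and informative.)

P[X ≥ 6] ≤ 4/21 ≈ 0.190.


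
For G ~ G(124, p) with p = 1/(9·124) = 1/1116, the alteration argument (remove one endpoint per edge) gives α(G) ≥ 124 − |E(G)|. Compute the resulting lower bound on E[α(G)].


E[|E(G)|] = C(124, 2)·p = 7626 · (1/1116) = 41/6.
E[α(G)] ≥ n − E[|E(G)|] = 124 − 41/6 = 703/6.
Numerically: ≈ 117.1667.
(This is only a lower bound; the true E[α(G)] may be larger.)

E[α(G)] ≥ 703/6 ≈ 117.1667.


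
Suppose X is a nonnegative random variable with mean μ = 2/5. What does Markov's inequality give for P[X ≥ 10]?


μ = E[X] = 2/5, a = 10.
Markov: P[X ≥ 10] ≤ μ/a = (2/5)/10 = 1/25.
Numerically: ≈ 0.040.
(Since a = 10 > μ = 0.400, the bound 1/25 is < 1 and informative.)

P[X ≥ 10] ≤ 1/25 ≈ 0.040.


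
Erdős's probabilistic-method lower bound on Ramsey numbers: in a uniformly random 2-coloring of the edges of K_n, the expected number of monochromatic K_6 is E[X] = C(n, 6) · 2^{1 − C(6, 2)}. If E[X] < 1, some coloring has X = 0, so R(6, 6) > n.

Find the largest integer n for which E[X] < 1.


We need C(n, 6) · 2^{1 − 15} < 1, i.e. C(n, 6) < 2^{15 − 1} = 16384.
Check values of n near the boundary:
  n = 12: C(12, 6) = 924; 924 < 16384? YES
  n = 13: C(13, 6) = 1716; 1716 < 16384? YES
  n = 14: C(14, 6) = 3003; 3003 < 16384? YES
  n = 15: C(15, 6) = 5005; 5005 < 16384? YES
  n = 16: C(16, 6) = 8008; 8008 < 16384? YES
  n = 17: C(17, 6) = 12376; 12376 < 16384? YES
  n = 18: C(18, 6) = 18564; 18564 < 16384? NO
  n = 19: C(19, 6) = 27132; 27132 < 16384? NO
The largest n with C(n, 6) < 16384 is n = 17 (where E[X] = 1547/2048 ≈ 0.755371). Hence R(6, 6) > 17, i.e. R(6, 6) ≥ 18.

Largest n = 17; hence R(6, 6) > 17.


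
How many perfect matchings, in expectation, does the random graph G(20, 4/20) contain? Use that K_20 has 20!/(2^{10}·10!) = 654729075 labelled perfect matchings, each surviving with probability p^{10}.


K_20 has 20!/(2^{10}·10!) = 654729075 labelled perfect matchings.
For each such perfect matching H, let X_H = 1 if all 10 edges of H are present in G. Then P[X_H = 1] = p^{10} = (1/5)^{10} = 1/9765625.
Summing the indicators: E[X] = Σ_H E[X_H] = 654729075 · p^{10} = 654729075 · 1/9765625 = 26189163/390625.
Numerically: E[X] ≈ 67.04.

E[X] = 654729075 · (1/5)^{10} = 26189163/390625 ≈ 67.04.


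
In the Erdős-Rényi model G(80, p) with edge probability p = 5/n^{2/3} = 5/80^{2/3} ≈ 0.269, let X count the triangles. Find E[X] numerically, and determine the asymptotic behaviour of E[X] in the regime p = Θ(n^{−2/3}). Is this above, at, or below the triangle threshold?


Number of potential triangles: C(80, 3) = 82160.
Each occurs with probability p³ ≈ (0.269)³ ≈ 1.95313e-02.
By linearity: E[X] = C(80, 3)·p³ ≈ 82160 · 1.95313e-02 ≈ 1604.688.
Since α = 2/3 < 1, p = c/n^{2/3} ≫ 1/n is above the triangle threshold p ~ 1/n. Asymptotically E[X] ~ (c³/6)·n^{3(1−α)} = (5³/6)·n^{1} → ∞; triangles are abundant w.h.p.

E[X] ≈ 1604.688; in regime p = Θ(1/n^{2/3}) E[X] diverges (above the triangle threshold p ~ 1/n).


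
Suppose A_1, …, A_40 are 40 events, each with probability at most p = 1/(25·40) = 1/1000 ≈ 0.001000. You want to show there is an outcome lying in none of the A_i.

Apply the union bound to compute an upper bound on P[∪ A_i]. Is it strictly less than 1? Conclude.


Union bound: P[∪_{i=1}^{40} A_i] ≤ Σ_i P[A_i] ≤ 40·p = 40·(1/1000) = 1/25.
Numerically: 1/25 ≈ 0.040000.
Is 1/25 < 1? YES.
Since P[∪ A_i] ≤ 1/25 < 1, the complement has P[∩ A_i^c] ≥ 1 − 1/25 = 24/25 > 0, so some outcome avoids every A_i.

40·p = 1/25 ≈ 0.040000; existence CERTIFIED by the union bound.


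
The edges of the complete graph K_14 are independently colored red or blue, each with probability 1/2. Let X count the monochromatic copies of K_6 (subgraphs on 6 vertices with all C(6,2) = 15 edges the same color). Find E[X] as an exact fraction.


Let X = Σ_S X_S over the C(14, 6) = 3003 subsets S of size 6, where X_S = 1 if the K_6 on S is monochromatic.
For a fixed S, the K_6 on S has C(6, 2) = 15 edges. P[all 15 edges red] = (1/2)^15, and likewise for blue, so P[monochromatic] = 2·(1/2)^15 = 2^{1 − 15} = 1/16384.
By linearity of expectation: E[X] = C(14, 6) · 2^{1 − 15} = 3003 · 1/16384 = 3003/16384.
Numerically: E[X] ≈ 0.183.

E[X] = C(14,6)·2^(1−C(6,2)) = 3003/16384 ≈ 0.183.


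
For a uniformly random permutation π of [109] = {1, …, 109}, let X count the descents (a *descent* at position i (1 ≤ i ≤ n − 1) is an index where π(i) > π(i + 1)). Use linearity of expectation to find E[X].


Write X = Σ X_I over i = 1, …, 108, with X_I the indicator of one descent.
There are 108 indicators.
For each fixed i, the pair (π(i), π(i+1)) is a uniformly random ordered pair of distinct values from {1, …, 109}; by symmetry P[π(i) > π(i+1)] = 1/2.
By linearity: E[X] = 108 · (1/2) = (109 − 1) · (1/2) = 54 ≈ 54.00000.

E[X] = 54 = 54.00000.


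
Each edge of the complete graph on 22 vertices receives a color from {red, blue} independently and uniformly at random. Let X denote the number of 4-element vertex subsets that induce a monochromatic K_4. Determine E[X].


Let X = Σ_S X_S over the C(22, 4) = 7315 subsets S of size 4, where X_S = 1 if the K_4 on S is monochromatic.
For a fixed S, the K_4 on S has C(4, 2) = 6 edges. P[all 6 edges red] = (1/2)^6, and likewise for blue, so P[monochromatic] = 2·(1/2)^6 = 2^{1 − 6} = 1/32.
Summing: E[X] = C(22, 4) · 2^{1 − 6} = 7315 · 1/32 = 7315/32.
Numerically: E[X] ≈ 228.59375.

E[X] = C(22,4)·2^(1−C(4,2)) = 7315/32 ≈ 228.59375.


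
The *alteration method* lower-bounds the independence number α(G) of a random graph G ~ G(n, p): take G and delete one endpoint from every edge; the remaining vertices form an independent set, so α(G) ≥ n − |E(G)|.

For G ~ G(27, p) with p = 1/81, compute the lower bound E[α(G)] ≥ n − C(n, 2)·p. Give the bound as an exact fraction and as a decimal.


E[|E(G)|] = C(27, 2)·p = 351 · (1/81) = 13/3.
E[α(G)] ≥ n − E[|E(G)|] = 27 − 13/3 = 68/3.
Numerically: ≈ 22.666667.
(This is only a lower bound; the true E[α(G)] may be larger.)

E[α(G)] ≥ 68/3 ≈ 22.666667.


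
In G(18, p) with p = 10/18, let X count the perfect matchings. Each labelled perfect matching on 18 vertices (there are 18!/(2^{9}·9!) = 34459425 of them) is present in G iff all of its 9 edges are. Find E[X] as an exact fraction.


K_18 has 18!/(2^{9}·9!) = 34459425 labelled perfect matchings.
For each such perfect matching H, let X_H = 1 if all 9 edges of H are present in G. Then P[X_H = 1] = p^{9} = (5/9)^{9} = 1953125/387420489.
By linearity: E[X] = Σ_H E[X_H] = 34459425 · p^{9} = 34459425 · 1953125/387420489 = 830908203125/4782969.
Numerically: E[X] ≈ 1.737e+05.

E[X] = 34459425 · (5/9)^{9} = 830908203125/4782969 ≈ 1.737e+05.


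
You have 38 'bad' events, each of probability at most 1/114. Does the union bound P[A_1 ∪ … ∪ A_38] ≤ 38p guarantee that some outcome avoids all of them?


Union bound: P[∪_{i=1}^{38} A_i] ≤ Σ_i P[A_i] ≤ 38·p = 38·(1/114) = 1/3.
Numerically: 1/3 ≈ 0.3333.
Is 1/3 < 1? YES.
Since P[∪ A_i] ≤ 1/3 < 1, the complement has P[∩ A_i^c] ≥ 1 − 1/3 = 2/3 > 0, so some outcome avoids every A_i.

38·p = 1/3 ≈ 0.3333; existence CERTIFIED by the union bound.


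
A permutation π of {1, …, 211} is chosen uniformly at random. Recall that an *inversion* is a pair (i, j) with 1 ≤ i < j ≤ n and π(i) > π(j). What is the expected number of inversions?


Write X = Σ X_I over the C(211, 2) = 22155 pairs i < j, with X_I the indicator of one inversion.
There are 22155 indicators.
For each fixed pair i < j, the values π(i) and π(j) are two distinct elements of {1, …, 211} in uniformly random order; by symmetry P[π(i) > π(j)] = 1/2.
By linearity: E[X] = 22155 · (1/2) = C(211, 2) · (1/2) = 22155/2 = 22155/2 ≈ 11077.500000.

E[X] = 22155/2 = 11077.500000.


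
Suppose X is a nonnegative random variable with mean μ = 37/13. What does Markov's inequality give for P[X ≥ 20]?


μ = E[X] = 37/13, a = 20.
Markov: P[X ≥ 20] ≤ μ/a = (37/13)/20 = 37/260.
Numerically: ≈ 0.142308.
(Since a = 20 > μ = 2.846154, the bound 37/260 is < 1 and informative.)

P[X ≥ 20] ≤ 37/260 ≈ 0.142308.


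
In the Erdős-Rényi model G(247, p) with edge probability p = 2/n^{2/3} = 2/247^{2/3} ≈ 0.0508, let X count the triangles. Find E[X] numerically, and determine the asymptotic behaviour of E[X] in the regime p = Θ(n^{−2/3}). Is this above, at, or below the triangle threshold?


Number of potential triangles: C(247, 3) = 2481115.
Each occurs with probability p³ ≈ (0.0508)³ ≈ 1.31128e-04.
By linearity: E[X] = C(247, 3)·p³ ≈ 2481115 · 1.31128e-04 ≈ 325.344.
Since α = 2/3 < 1, p = c/n^{2/3} ≫ 1/n is above the triangle threshold p ~ 1/n. Asymptotically E[X] ~ (c³/6)·n^{3(1−α)} = (2³/6)·n^{1} → ∞; triangles are abundant w.h.p.

E[X] ≈ 325.344; in regime p = Θ(1/n^{2/3}) E[X] diverges (above the triangle threshold p ~ 1/n).


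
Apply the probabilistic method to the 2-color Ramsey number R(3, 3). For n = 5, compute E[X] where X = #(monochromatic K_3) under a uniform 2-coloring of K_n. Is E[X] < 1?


E[X] = C(5, 3) · 2^{1 − 3} = 10 · 2^{−2} = 10/4.
As a reduced fraction: E[X] = 5/2 ≈ 2.500000.
Is E[X] < 1? NO.
Since E[X] ≥ 1, the first-moment bound is inconclusive at n = 5; it does NOT by itself certify R(3, 3) > 5.

E[X] = 5/2 ≈ 2.500000; E[X] ≥ 1; first-moment method inconclusive here.


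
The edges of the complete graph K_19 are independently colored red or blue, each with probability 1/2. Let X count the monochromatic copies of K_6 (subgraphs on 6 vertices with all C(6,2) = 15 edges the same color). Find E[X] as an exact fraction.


Let X = Σ_S X_S over the C(19, 6) = 27132 subsets S of size 6, where X_S = 1 if the K_6 on S is monochromatic.
For a fixed S, the K_6 on S has C(6, 2) = 15 edges. P[all 15 edges red] = (1/2)^15, and likewise for blue, so P[monochromatic] = 2·(1/2)^15 = 2^{1 − 15} = 1/16384.
By linearity of expectation: E[X] = C(19, 6) · 2^{1 − 15} = 27132 · 1/16384 = 6783/4096.
Numerically: E[X] ≈ 1.6560.

E[X] = C(19,6)·2^(1−C(6,2)) = 6783/4096 ≈ 1.6560.


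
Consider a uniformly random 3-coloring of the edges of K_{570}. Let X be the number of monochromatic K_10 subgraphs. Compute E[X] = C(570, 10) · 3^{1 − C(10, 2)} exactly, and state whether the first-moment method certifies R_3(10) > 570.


E[X] = C(570, 10) · 3^{1 − 45} = 921524823451961408691 · 3^{−44} = 921524823451961408691/984770902183611232881.
As a reduced fraction: E[X] = 34130549016739311433/36472996377170786403 ≈ 0.935776.
Is E[X] < 1? YES.
Since E[X] < 1, there exists a 3-coloring of K_{570} with no monochromatic K_10; hence R_3(10) > 570.

E[X] = 34130549016739311433/36472996377170786403 ≈ 0.935776; E[X] < 1, so R_3(10) > 570.


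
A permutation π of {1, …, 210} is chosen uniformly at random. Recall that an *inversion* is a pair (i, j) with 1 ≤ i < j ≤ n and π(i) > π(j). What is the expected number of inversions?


Write X = Σ X_I over the C(210, 2) = 21945 pairs i < j, with X_I the indicator of one inversion.
There are 21945 indicators.
For each fixed pair i < j, the values π(i) and π(j) are two distinct elements of {1, …, 210} in uniformly random order; by symmetry P[π(i) > π(j)] = 1/2.
By linearity: E[X] = 21945 · (1/2) = C(210, 2) · (1/2) = 21945/2 = 21945/2 ≈ 10972.5000.

E[X] = 21945/2 = 10972.5000.


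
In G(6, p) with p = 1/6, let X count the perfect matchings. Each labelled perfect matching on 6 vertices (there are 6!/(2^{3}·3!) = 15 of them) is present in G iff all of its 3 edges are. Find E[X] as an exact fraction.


K_6 has 6!/(2^{3}·3!) = 15 labelled perfect matchings.
For each such perfect matching H, let X_H = 1 if all 3 edges of H are present in G. Then P[X_H = 1] = p^{3} = (1/6)^{3} = 1/216.
Summing the indicators: E[X] = Σ_H E[X_H] = 15 · p^{3} = 15 · 1/216 = 5/72.
Numerically: E[X] ≈ 0.06944.

E[X] = 15 · (1/6)^{3} = 5/72 ≈ 0.06944.


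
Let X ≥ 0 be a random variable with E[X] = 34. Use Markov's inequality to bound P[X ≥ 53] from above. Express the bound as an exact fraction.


μ = E[X] = 34, a = 53.
Markov: P[X ≥ 53] ≤ μ/a = (34)/53 = 34/53.
Numerically: ≈ 0.64151.
(Since a = 53 > μ = 34.00000, the bound 34/53 is < 1 and informative.)

P[X ≥ 53] ≤ 34/53 ≈ 0.64151.


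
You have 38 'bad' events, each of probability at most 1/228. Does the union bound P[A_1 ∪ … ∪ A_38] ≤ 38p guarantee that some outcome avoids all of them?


Union bound: P[∪_{i=1}^{38} A_i] ≤ Σ_i P[A_i] ≤ 38·p = 38·(1/228) = 1/6.
Numerically: 1/6 ≈ 0.167.
Is 1/6 < 1? YES.
Since P[∪ A_i] ≤ 1/6 < 1, the complement has P[∩ A_i^c] ≥ 1 − 1/6 = 5/6 > 0, so some outcome avoids every A_i.

38·p = 1/6 ≈ 0.167; existence CERTIFIED by the union bound.


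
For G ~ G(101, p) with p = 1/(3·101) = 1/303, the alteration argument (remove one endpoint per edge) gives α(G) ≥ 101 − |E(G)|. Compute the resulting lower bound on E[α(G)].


E[|E(G)|] = C(101, 2)·p = 5050 · (1/303) = 50/3.
E[α(G)] ≥ n − E[|E(G)|] = 101 − 50/3 = 253/3.
Numerically: ≈ 84.333333.
(This is only a lower bound; the true E[α(G)] may be larger.)

E[α(G)] ≥ 253/3 ≈ 84.333333.


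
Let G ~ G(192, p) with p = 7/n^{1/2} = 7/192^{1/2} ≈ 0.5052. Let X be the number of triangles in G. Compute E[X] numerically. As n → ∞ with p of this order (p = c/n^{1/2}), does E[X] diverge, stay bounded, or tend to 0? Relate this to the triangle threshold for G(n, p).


Number of potential triangles: C(192, 3) = 1161280.
Each occurs with probability p³ ≈ (0.5052)³ ≈ 1.289265e-01.
By linearity: E[X] = C(192, 3)·p³ ≈ 1161280 · 1.289265e-01 ≈ 149719.7949.
Since α = 1/2 < 1, p = c/n^{1/2} ≫ 1/n is above the triangle threshold p ~ 1/n. Asymptotically E[X] ~ (c³/6)·n^{3(1−α)} = (7³/6)·n^{1.5} → ∞; triangles are abundant w.h.p.

E[X] ≈ 149719.7949; in regime p = Θ(1/n^{1/2}) E[X] diverges (above the triangle threshold p ~ 1/n).


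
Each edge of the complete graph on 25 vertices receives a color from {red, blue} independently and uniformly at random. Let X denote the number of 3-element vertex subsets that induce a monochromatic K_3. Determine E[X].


Let X = Σ_S X_S over the C(25, 3) = 2300 subsets S of size 3, where X_S = 1 if the K_3 on S is monochromatic.
For a fixed S, the K_3 on S has C(3, 2) = 3 edges. P[all 3 edges red] = (1/2)^3, and likewise for blue, so P[monochromatic] = 2·(1/2)^3 = 2^{1 − 3} = 1/4.
Summing: E[X] = C(25, 3) · 2^{1 − 3} = 2300 · 1/4 = 575.
Numerically: E[X] ≈ 575.000.

E[X] = C(25,3)·2^(1−C(3,2)) = 575 ≈ 575.000.


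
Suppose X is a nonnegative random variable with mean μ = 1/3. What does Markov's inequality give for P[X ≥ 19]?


μ = E[X] = 1/3, a = 19.
Markov: P[X ≥ 19] ≤ μ/a = (1/3)/19 = 1/57.
Numerically: ≈ 0.0175.
(Since a = 19 > μ = 0.3333, the bound 1/57 is < 1 and informative.)

P[X ≥ 19] ≤ 1/57 ≈ 0.0175.


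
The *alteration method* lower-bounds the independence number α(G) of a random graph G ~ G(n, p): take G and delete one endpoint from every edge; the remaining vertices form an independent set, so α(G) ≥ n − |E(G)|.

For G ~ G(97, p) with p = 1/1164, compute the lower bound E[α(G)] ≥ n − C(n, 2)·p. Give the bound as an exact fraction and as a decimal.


E[|E(G)|] = C(97, 2)·p = 4656 · (1/1164) = 4.
E[α(G)] ≥ n − E[|E(G)|] = 97 − 4 = 93.
Numerically: ≈ 93.0000.
(This is only a lower bound; the true E[α(G)] may be larger.)

E[α(G)] ≥ 93 ≈ 93.0000.


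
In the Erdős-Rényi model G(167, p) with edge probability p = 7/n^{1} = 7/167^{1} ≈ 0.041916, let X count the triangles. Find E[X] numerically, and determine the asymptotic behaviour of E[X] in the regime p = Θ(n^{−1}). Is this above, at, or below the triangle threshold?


Number of potential triangles: C(167, 3) = 762355.
Each occurs with probability p³ ≈ (0.041916)³ ≈ 7.3645244e-05.
By linearity: E[X] = C(167, 3)·p³ ≈ 762355 · 7.3645244e-05 ≈ 56.14382.
Here α = 1, so p = 7/n is exactly at the triangle threshold p ~ 1/n. Asymptotically E[X] → c³/6 = 7³/6 = 343/6 ≈ 57.16667, a bounded constant. In this regime the triangle count is asymptotically Poisson(c³/6).

E[X] ≈ 56.14382; in regime p = Θ(1/n^{1}) E[X] stays bounded (at the triangle threshold p ~ 1/n).


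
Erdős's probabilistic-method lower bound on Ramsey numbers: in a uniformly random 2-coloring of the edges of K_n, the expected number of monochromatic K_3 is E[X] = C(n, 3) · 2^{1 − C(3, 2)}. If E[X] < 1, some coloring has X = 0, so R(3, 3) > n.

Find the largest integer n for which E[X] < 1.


We need C(n, 3) · 2^{1 − 3} < 1, i.e. C(n, 3) < 2^{3 − 1} = 4.
Check values of n near the boundary:
  n = 3: C(3, 3) = 1; 1 < 4? YES
  n = 4: C(4, 3) = 4; 4 < 4? NO
The largest n with C(n, 3) < 4 is n = 3 (where E[X] = 1/4 ≈ 0.2500). Hence R(3, 3) > 3, i.e. R(3, 3) ≥ 4.

Largest n = 3; hence R(3, 3) > 3.


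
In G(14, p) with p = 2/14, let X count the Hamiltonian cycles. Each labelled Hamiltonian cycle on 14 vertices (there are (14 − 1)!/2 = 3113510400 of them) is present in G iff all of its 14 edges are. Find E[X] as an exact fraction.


K_14 has (14 − 1)!/2 = 3113510400 labelled Hamiltonian cycles.
For each such Hamiltonian cycle H, let X_H = 1 if all 14 edges of H are present in G. Then P[X_H = 1] = p^{14} = (1/7)^{14} = 1/678223072849.
Summing the indicators: E[X] = Σ_H E[X_H] = 3113510400 · p^{14} = 3113510400 · 1/678223072849 = 444787200/96889010407.
Numerically: E[X] ≈ 0.00459069.

E[X] = 3113510400 · (1/7)^{14} = 444787200/96889010407 ≈ 0.00459069.


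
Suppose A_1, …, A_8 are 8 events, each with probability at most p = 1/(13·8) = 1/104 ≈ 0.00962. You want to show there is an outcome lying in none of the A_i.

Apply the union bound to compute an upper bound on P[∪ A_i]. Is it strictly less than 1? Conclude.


Union bound: P[∪_{i=1}^{8} A_i] ≤ Σ_i P[A_i] ≤ 8·p = 8·(1/104) = 1/13.
Numerically: 1/13 ≈ 0.07692.
Is 1/13 < 1? YES.
Since P[∪ A_i] ≤ 1/13 < 1, the complement has P[∩ A_i^c] ≥ 1 − 1/13 = 12/13 > 0, so some outcome avoids every A_i.

8·p = 1/13 ≈ 0.07692; existence CERTIFIED by the union bound.


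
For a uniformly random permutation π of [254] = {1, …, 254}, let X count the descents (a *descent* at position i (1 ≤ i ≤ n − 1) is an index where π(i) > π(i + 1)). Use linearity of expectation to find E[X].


Write X = Σ X_I over i = 1, …, 253, with X_I the indicator of one descent.
There are 253 indicators.
For each fixed i, the pair (π(i), π(i+1)) is a uniformly random ordered pair of distinct values from {1, …, 254}; by symmetry P[π(i) > π(i+1)] = 1/2.
By linearity: E[X] = 253 · (1/2) = (254 − 1) · (1/2) = 253/2 ≈ 126.5000.

E[X] = 253/2 = 126.5000.


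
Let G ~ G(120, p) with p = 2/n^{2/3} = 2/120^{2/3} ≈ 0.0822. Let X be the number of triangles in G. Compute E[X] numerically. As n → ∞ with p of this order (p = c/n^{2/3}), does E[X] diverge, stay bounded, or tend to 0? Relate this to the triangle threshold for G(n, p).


Number of potential triangles: C(120, 3) = 280840.
Each occurs with probability p³ ≈ (0.0822)³ ≈ 5.55556e-04.
By linearity: E[X] = C(120, 3)·p³ ≈ 280840 · 5.55556e-04 ≈ 156.022.
Since α = 2/3 < 1, p = c/n^{2/3} ≫ 1/n is above the triangle threshold p ~ 1/n. Asymptotically E[X] ~ (c³/6)·n^{3(1−α)} = (2³/6)·n^{1} → ∞; triangles are abundant w.h.p.

E[X] ≈ 156.022; in regime p = Θ(1/n^{2/3}) E[X] diverges (above the triangle threshold p ~ 1/n).


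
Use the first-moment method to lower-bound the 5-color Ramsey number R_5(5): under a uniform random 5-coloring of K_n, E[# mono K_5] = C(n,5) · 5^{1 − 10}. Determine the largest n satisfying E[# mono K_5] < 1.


We need C(n, 5) · 5^{1 − 10} < 1, i.e. C(n, 5) < 5^{10 − 1} = 1953125.
Check values of n near the boundary:
  n = 44: C(44, 5) = 1086008; 1086008 < 1953125? YES
  n = 45: C(45, 5) = 1221759; 1221759 < 1953125? YES
  n = 46: C(46, 5) = 1370754; 1370754 < 1953125? YES
  n = 47: C(47, 5) = 1533939; 1533939 < 1953125? YES
  n = 48: C(48, 5) = 1712304; 1712304 < 1953125? YES
  n = 49: C(49, 5) = 1906884; 1906884 < 1953125? YES
  n = 50: C(50, 5) = 2118760; 2118760 < 1953125? NO
The largest n with C(n, 5) < 1953125 is n = 49 (where E[X] = 1906884/1953125 ≈ 0.9763). Hence R_5(5) > 49, i.e. R_5(5) ≥ 50.

Largest n = 49; hence R_5(5) > 49.
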